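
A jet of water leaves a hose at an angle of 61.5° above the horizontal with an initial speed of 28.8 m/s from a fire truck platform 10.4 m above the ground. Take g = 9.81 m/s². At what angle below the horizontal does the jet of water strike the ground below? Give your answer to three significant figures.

64.7°

v_x = 28.8 cos 61.5° = 13.74 m/s.
At impact |v_y| = √(v_y0² + 2 g h) = √(25.31² + 2×9.81×10.4) = 29.06 m/s.
Angle below horizontal = arctan(|v_y| / v_x) = arctan(29.06 / 13.74) = 64.7°.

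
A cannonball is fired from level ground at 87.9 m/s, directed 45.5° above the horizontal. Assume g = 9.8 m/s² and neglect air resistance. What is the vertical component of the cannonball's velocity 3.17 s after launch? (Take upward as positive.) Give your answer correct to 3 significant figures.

Initial vertical component: v_y0 = 87.9 sin 45.5° = 62.69 m/s.
v_y(t) = v_y0 − g t = 62.69 − 9.8 × 3.17 = 31.6 m/s.

31.6 m/s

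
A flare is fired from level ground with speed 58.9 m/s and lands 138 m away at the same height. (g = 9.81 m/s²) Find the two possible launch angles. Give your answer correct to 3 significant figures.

11.5° and 78.5°

Level-ground range: R = v₀² sin(2θ)/g ⇒ sin 2θ = R g / v₀² = 138×9.81/58.9² = 0.3902.
2θ = arcsin(0.3902) = 22.97° or 180° − 22.97° = 157.03°.
So θ = 11.5° or θ = 78.5°.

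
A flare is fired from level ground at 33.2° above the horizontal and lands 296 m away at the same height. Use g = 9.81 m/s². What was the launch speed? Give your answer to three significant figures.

On level ground, R = v₀² sin(2θ) / g, so v₀ = √(R g / sin 2θ).
sin(2 × 33.2°) = 0.9164.
v₀ = √(296 × 9.81 / 0.9164) = √3169 = 56.3 m/s.

56.3 m/s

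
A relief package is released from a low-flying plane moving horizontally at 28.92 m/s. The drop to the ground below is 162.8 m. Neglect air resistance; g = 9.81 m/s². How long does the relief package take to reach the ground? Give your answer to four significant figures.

5.761 s

The horizontal speed doesn't affect the fall. With v_y0 = 0, h = ½ g t².
t = √(2 × 162.8 / 9.81) = √33.191 = 5.761 s.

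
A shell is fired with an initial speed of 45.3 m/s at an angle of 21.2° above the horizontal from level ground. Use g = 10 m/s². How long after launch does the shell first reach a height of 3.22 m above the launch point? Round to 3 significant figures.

0.210 s

v_y0 = 45.3 sin 21.2° = 16.38 m/s.
Set y = v_y0 t − ½ g t² = 3.22: 5.000 t² − 16.38 t + 3.22 = 0.
t = [16.38 ± √(268.3 − 64.40)] / 10 = (16.38 ± 14.28) / 10, giving t = 0.210 s or t = 3.07 s.
The shell is on the way up at the first time, so t = 0.210 s.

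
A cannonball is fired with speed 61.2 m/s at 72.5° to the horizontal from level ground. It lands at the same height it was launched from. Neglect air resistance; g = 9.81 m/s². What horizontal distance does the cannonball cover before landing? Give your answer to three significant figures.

219 m

For level ground, R = v₀² sin(2θ) / g.
sin(2 × 72.5°) = sin 145.0° = 0.5736.
R = (61.2)² × 0.5736 / 9.81 = 219 m.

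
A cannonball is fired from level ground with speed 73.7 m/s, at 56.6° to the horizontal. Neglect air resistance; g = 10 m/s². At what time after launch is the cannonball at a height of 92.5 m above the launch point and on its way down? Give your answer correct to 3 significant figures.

10.6 s

v_y0 = 73.7 sin 56.6° = 61.53 m/s.
Set y = v_y0 t − ½ g t² = 92.5: 5.000 t² − 61.53 t + 92.5 = 0.
t = [61.53 ± √(3786 − 1850)] / 10 = (61.53 ± 44.00) / 10, giving t = 1.75 s or t = 10.6 s.
On the way down corresponds to the larger root: t = 10.6 s.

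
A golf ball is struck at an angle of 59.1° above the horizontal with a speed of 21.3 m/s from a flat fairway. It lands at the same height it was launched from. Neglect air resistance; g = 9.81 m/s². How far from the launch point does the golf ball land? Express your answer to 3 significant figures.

For level ground, R = v₀² sin(2θ) / g.
sin(2 × 59.1°) = sin 118.2° = 0.8813.
R = (21.3)² × 0.8813 / 9.81 = 40.8 m.

40.8 m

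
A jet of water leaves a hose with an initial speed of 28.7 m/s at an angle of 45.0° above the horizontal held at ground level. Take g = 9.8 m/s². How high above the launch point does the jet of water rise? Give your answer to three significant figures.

Vertical component of launch velocity: v_y = 28.7 sin 45.0° = 20.29 m/s.
At the highest point the vertical velocity is zero, so v_y² = 2 g h_max.
h_max = (20.29)² / (2 × 9.8) = 411.7 / 19.60 = 21.0 m.

21.0 m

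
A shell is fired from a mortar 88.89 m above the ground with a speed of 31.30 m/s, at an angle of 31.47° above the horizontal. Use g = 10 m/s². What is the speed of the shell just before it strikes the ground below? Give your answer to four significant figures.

v_x = 31.30 cos 31.47° = 26.696 m/s is unchanged throughout.
For the vertical component, v_y² = v_y0² + 2 g h = (16.340)² + 2×10×88.89 = 2044.8, so |v_y| = 45.219 m/s.
Impact speed = √(v_x² + v_y²) = √(712.68 + 2044.8) = 52.51 m/s.

52.51 m/s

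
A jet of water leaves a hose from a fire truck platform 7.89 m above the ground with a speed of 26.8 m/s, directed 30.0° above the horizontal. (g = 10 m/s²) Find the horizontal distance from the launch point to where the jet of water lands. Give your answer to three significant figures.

Components: v_x = 26.8 cos 30.0° = 23.21 m/s, v_y = 26.8 sin 30.0° = 13.40 m/s.
Vertical: 0 = 7.89 + 13.40 t − ½(10) t² ⇒ 5.000 t² − 13.40 t − 7.89 = 0.
t = [13.40 + √(179.6 + 157.8)] / 10.00 = 3.177 s.
Horizontal: R = v_x · t = 23.21 × 3.177 = 73.7 m.

73.7 m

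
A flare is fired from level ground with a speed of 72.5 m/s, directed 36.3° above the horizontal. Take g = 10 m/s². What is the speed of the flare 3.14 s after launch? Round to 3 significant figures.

v_x = 72.5 cos 36.3° = 58.43 m/s (constant).
v_y(t) = 72.5 sin 36.3° − g t = 42.92 − 10 × 3.14 = 11.52 m/s.
Speed = √(v_x² + v_y²) = √(3414 + 132.7) = 59.6 m/s.

59.6 m/s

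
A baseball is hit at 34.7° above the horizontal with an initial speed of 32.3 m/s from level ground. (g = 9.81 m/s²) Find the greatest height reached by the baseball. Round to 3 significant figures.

17.2 m

Vertical component of launch velocity: v_y = 32.3 sin 34.7° = 18.39 m/s.
At the highest point the vertical velocity is zero, so v_y² = 2 g h_max.
h_max = (18.39)² / (2 × 9.81) = 338.2 / 19.62 = 17.2 m.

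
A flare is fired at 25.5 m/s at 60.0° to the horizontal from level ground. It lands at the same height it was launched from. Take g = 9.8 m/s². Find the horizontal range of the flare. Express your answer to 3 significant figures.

57.5 m

Components: v_x = 25.5 cos 60.0° = 12.75 m/s, v_y = 25.5 sin 60.0° = 22.08 m/s.
Time of flight (same landing height): t = 2 v_y / g = 2 × 22.08 / 9.8 = 4.506 s.
Range: R = v_x · t = 12.75 × 4.506 = 57.5 m.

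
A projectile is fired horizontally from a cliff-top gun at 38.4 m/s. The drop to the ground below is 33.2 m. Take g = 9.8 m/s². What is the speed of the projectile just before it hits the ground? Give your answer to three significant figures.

46.1 m/s

Fall time: t = √(2 × 33.2 / 9.8) = 2.603 s.
At impact: v_x = 38.4 m/s (unchanged), v_y = g t = 9.8 × 2.603 = 25.51 m/s.
Speed = √(v_x² + v_y²) = √(1475 + 650.8) = 46.1 m/s.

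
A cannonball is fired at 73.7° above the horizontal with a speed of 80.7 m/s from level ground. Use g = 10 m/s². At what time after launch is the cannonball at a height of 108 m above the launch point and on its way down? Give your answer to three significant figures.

v_y0 = 80.7 sin 73.7° = 77.46 m/s.
Set y = v_y0 t − ½ g t² = 108: 5.000 t² − 77.46 t + 108 = 0.
t = [77.46 ± √(6000 − 2160)] / 10 = (77.46 ± 61.97) / 10, giving t = 1.55 s or t = 13.9 s.
On the way down corresponds to the larger root: t = 13.9 s.

13.9 s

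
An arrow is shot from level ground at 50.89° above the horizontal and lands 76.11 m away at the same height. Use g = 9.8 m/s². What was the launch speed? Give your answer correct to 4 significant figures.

On level ground, R = v₀² sin(2θ) / g, so v₀ = √(R g / sin 2θ).
sin(2 × 50.89°) = 0.9789.
v₀ = √(76.11 × 9.8 / 0.9789) = √761.96 = 27.60 m/s.

27.60 m/s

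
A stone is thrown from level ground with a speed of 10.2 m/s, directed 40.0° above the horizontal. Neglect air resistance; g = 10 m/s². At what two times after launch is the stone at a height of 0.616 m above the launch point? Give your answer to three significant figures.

v_y0 = 10.2 sin 40.0° = 6.556 m/s.
Set y = v_y0 t − ½ g t² = 0.616: 5.000 t² − 6.556 t + 0.616 = 0.
t = [6.556 ± √(42.98 − 12.32)] / 10 = (6.556 ± 5.537) / 10, giving t = 0.102 s or t = 1.21 s.
So the stone is at 0.616 m at t = 0.102 s (rising) and t = 1.21 s (falling).

0.102 s and 1.21 s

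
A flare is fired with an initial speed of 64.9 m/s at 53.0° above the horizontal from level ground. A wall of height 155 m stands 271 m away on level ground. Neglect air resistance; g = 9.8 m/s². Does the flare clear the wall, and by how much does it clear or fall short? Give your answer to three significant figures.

v_x = 64.9 cos 53.0° = 39.06 m/s; v_y0 = 64.9 sin 53.0° = 51.83 m/s.
Time to reach the wall: t = 271 / 39.06 = 6.938 s.
Height at that point: y = 51.83×6.938 − 4.900×6.938² = 123.7 m.
That is 155 − 123.7 = 31.3 m below the top of the wall, so the flare does not clear it.

No — it falls 31.3 m short of clearing the wall.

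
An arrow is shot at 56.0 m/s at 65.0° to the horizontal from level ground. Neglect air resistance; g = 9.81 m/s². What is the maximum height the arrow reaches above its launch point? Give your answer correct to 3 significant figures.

131 m

Vertical component of launch velocity: v_y = 56.0 sin 65.0° = 50.75 m/s.
At the highest point the vertical velocity is zero, so v_y² = 2 g h_max.
h_max = (50.75)² / (2 × 9.81) = 2576 / 19.62 = 131 m.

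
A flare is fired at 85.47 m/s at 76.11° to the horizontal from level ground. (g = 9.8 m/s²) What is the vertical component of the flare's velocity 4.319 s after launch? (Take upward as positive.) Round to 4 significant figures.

Initial vertical component: v_y0 = 85.47 sin 76.11° = 82.971 m/s.
v_y(t) = v_y0 − g t = 82.971 − 9.8 × 4.319 = 40.64 m/s.

40.64 m/s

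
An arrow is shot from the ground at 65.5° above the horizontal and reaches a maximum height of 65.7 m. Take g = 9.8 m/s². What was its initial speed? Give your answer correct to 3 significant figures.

39.4 m/s

At maximum height v_y = 0, so (v₀ sin θ)² = 2 g H.
v₀ sin 65.5° = √(2 × 9.8 × 65.7) = 35.88 m/s.
v₀ = 35.88 / sin 65.5° = 35.88 / 0.9100 = 39.4 m/s.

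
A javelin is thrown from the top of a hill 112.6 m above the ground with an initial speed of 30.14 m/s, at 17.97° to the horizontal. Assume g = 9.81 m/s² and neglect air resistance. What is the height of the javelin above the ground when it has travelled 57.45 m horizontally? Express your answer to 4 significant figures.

111.5 m

v_x = 30.14 cos 17.97° = 28.670 m/s, v_y0 = 30.14 sin 17.97° = 9.2988 m/s.
Time to reach x = 57.45 m: t = x / v_x = 57.45 / 28.670 = 2.0038 s.
y = 112.6 + v_y0 t − ½ g t² = 112.6 + 9.2988×2.0038 − 4.905×2.0038² = 111.5 m.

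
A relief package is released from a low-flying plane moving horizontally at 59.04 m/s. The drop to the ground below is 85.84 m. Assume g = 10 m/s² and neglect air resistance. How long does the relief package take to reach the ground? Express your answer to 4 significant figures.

4.143 s

The horizontal speed doesn't affect the fall. With v_y0 = 0, h = ½ g t².
t = √(2 × 85.84 / 10) = √17.168 = 4.143 s.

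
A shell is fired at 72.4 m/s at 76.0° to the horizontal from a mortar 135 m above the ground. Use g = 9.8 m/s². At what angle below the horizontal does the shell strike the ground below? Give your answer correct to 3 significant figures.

78.6°

v_x = 72.4 cos 76.0° = 17.52 m/s.
At impact |v_y| = √(v_y0² + 2 g h) = √(70.25² + 2×9.8×135) = 87.07 m/s.
Angle below horizontal = arctan(|v_y| / v_x) = arctan(87.07 / 17.52) = 78.6°.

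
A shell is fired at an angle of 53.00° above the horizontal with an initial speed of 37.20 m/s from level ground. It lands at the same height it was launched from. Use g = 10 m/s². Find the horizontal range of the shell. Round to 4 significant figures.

133.0 m

For level ground, R = v₀² sin(2θ) / g.
sin(2 × 53.00°) = sin 106.00° = 0.9613.
R = (37.20)² × 0.9613 / 10 = 133.0 m.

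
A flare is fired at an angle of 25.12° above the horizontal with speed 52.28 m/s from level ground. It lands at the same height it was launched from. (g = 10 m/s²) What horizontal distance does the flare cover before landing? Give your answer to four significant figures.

210.1 m

For level ground, R = v₀² sin(2θ) / g.
sin(2 × 25.12°) = sin 50.240° = 0.7687.
R = (52.28)² × 0.7687 / 10 = 210.1 m.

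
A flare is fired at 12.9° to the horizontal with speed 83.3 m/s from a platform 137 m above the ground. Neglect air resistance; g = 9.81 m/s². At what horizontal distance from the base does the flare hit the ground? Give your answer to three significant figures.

Components: v_x = 83.3 cos 12.9° = 81.20 m/s, v_y = 83.3 sin 12.9° = 18.60 m/s.
Vertical: 0 = 137 + 18.60 t − ½(9.81) t² ⇒ 4.905 t² − 18.60 t − 137 = 0.
t = [18.60 + √(346.0 + 2688)] / 9.810 = 7.511 s.
Horizontal: R = v_x · t = 81.20 × 7.511 = 610 m.

610 m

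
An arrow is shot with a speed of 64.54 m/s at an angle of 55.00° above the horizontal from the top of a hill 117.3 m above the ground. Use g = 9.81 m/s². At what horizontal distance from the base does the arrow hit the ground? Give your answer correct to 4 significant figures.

468.9 m

Components: v_x = 64.54 cos 55.00° = 37.019 m/s, v_y = 64.54 sin 55.00° = 52.868 m/s.
Vertical: 0 = 117.3 + 52.868 t − ½(9.81) t² ⇒ 4.905 t² − 52.868 t − 117.3 = 0.
t = [52.868 + √(2795.0 + 2301.4)] / 9.810 = 12.666 s.
Horizontal: R = v_x · t = 37.019 × 12.666 = 468.9 m.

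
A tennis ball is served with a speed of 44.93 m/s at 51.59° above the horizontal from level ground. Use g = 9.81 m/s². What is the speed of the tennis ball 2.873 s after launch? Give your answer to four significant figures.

v_x = 44.93 cos 51.59° = 27.914 m/s (constant).
v_y(t) = 44.93 sin 51.59° − g t = 35.206 − 9.81 × 2.873 = 7.0219 m/s.
Speed = √(v_x² + v_y²) = √(779.19 + 49.307) = 28.78 m/s.

28.78 m/s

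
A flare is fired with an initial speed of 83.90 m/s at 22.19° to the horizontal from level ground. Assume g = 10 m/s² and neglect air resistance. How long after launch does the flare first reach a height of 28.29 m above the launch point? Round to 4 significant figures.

1.075 s

v_y0 = 83.90 sin 22.19° = 31.687 m/s.
Set y = v_y0 t − ½ g t² = 28.29: 5.000 t² − 31.687 t + 28.29 = 0.
t = [31.687 ± √(1004.1 − 565.80)] / 10 = (31.687 ± 20.936) / 10, giving t = 1.075 s or t = 5.262 s.
The flare is on the way up at the first time, so t = 1.075 s.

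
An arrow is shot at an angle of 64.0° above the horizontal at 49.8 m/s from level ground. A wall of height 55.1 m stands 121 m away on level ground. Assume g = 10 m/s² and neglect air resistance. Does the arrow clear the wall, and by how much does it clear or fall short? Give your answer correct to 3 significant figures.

Yes — it clears the wall by 39.4 m.

v_x = 49.8 cos 64.0° = 21.83 m/s; v_y0 = 49.8 sin 64.0° = 44.76 m/s.
Time to reach the wall: t = 121 / 21.83 = 5.543 s.
Height at that point: y = 44.76×5.543 − 5.000×5.543² = 94.48 m.
That is 94.48 − 55.1 = 39.4 m above the top of the wall, so the arrow clears it.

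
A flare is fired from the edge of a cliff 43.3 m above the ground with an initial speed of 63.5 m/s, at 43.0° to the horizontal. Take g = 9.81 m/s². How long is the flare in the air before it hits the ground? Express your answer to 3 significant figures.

9.74 s

Vertical component: v_y = 63.5 sin 43.0° = 43.31 m/s.
Taking up as positive with launch at y = 43.3 m, landing at y = 0: 0 = 43.3 + 43.31 t − ½(9.81) t².
Solving 4.905 t² − 43.31 t − 43.3 = 0 gives t = [43.31 + √(43.31² + 4·4.905·43.3)] / 9.810 = 9.74 s.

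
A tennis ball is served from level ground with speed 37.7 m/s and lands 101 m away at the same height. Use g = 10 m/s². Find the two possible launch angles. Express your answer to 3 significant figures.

Level-ground range: R = v₀² sin(2θ)/g ⇒ sin 2θ = R g / v₀² = 101×10/37.7² = 0.7106.
2θ = arcsin(0.7106) = 45.28° or 180° − 45.28° = 134.72°.
So θ = 22.6° or θ = 67.4°.

22.6° and 67.4°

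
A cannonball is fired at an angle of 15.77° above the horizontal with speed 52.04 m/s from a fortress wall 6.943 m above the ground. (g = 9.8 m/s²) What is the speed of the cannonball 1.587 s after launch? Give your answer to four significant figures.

50.10 m/s

v_x = 52.04 cos 15.77° = 50.081 m/s (constant).
v_y(t) = 52.04 sin 15.77° − g t = 14.143 − 9.8 × 1.587 = -1.4096 m/s.
Speed = √(v_x² + v_y²) = √(2508.1 + 1.9870) = 50.10 m/s.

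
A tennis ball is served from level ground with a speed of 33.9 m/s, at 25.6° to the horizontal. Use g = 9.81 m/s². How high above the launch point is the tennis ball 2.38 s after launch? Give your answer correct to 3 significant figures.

v_y0 = 33.9 sin 25.6° = 14.65 m/s.
y(t) = v_y0 t − ½ g t² = 14.65×2.38 − 4.905×2.38² = 7.08 m.

7.08 m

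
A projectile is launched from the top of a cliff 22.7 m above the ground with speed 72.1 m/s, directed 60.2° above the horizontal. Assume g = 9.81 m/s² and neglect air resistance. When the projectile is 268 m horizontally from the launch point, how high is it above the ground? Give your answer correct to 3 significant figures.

v_x = 72.1 cos 60.2° = 35.83 m/s, v_y0 = 72.1 sin 60.2° = 62.57 m/s.
Time to reach x = 268 m: t = x / v_x = 268 / 35.83 = 7.480 s.
y = 22.7 + v_y0 t − ½ g t² = 22.7 + 62.57×7.480 − 4.905×7.480² = 216 m.

216 m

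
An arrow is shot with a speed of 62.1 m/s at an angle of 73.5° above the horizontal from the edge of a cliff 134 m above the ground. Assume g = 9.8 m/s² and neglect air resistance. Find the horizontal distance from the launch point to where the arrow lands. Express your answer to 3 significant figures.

249 m

Components: v_x = 62.1 cos 73.5° = 17.64 m/s, v_y = 62.1 sin 73.5° = 59.54 m/s.
Vertical: 0 = 134 + 59.54 t − ½(9.8) t² ⇒ 4.900 t² − 59.54 t − 134 = 0.
t = [59.54 + √(3545 + 2626)] / 9.800 = 14.09 s.
Horizontal: R = v_x · t = 17.64 × 14.09 = 249 m.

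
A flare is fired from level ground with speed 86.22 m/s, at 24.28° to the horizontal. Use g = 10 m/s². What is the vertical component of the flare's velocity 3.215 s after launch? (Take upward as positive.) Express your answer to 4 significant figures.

Initial vertical component: v_y0 = 86.22 sin 24.28° = 35.453 m/s.
v_y(t) = v_y0 − g t = 35.453 − 10 × 3.215 = 3.303 m/s.

3.303 m/s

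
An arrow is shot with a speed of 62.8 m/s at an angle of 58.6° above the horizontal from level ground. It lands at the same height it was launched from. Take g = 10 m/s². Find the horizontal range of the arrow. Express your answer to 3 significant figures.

For level ground, R = v₀² sin(2θ) / g.
sin(2 × 58.6°) = sin 117.2° = 0.8894.
R = (62.8)² × 0.8894 / 10 = 351 m.

351 m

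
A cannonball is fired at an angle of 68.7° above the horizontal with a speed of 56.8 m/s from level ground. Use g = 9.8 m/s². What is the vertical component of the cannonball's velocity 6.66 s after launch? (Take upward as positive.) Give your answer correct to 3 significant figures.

-12.3 m/s

Initial vertical component: v_y0 = 56.8 sin 68.7° = 52.92 m/s.
v_y(t) = v_y0 − g t = 52.92 − 9.8 × 6.66 = -12.3 m/s.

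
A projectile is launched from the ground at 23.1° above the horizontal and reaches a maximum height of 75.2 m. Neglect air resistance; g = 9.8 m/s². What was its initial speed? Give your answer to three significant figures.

At maximum height v_y = 0, so (v₀ sin θ)² = 2 g H.
v₀ sin 23.1° = √(2 × 9.8 × 75.2) = 38.39 m/s.
v₀ = 38.39 / sin 23.1° = 38.39 / 0.3923 = 97.9 m/s.

97.9 m/s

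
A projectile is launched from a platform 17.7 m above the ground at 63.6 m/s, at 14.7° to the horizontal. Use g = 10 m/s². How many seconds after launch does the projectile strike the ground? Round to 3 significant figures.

4.09 s

Vertical component: v_y = 63.6 sin 14.7° = 16.14 m/s.
Taking up as positive with launch at y = 17.7 m, landing at y = 0: 0 = 17.7 + 16.14 t − ½(10) t².
Solving 5.000 t² − 16.14 t − 17.7 = 0 gives t = [16.14 + √(16.14² + 4·5.000·17.7)] / 10.00 = 4.09 s.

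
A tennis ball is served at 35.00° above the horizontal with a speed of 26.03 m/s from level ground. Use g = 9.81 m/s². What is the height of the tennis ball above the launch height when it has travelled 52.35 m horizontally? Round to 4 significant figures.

v_x = 26.03 cos 35.00° = 21.323 m/s, v_y0 = 26.03 sin 35.00° = 14.930 m/s.
Time to reach x = 52.35 m: t = x / v_x = 52.35 / 21.323 = 2.4551 s.
y = v_y0 t − ½ g t² = 14.930×2.4551 − 4.905×2.4551² = 7.090 m.

7.090 m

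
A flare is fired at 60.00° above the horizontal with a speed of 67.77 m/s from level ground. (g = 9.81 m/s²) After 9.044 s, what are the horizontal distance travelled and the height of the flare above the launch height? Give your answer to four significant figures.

v_x = 67.77 cos 60.00° = 33.885 m/s; v_y0 = 67.77 sin 60.00° = 58.691 m/s.
x = v_x t = 33.885 × 9.044 = 306.5 m.
y = v_y0 t − ½ g t² = 58.691×9.044 − 4.905×9.044² = 129.6 m.

x = 306.5 m, y = 129.6 m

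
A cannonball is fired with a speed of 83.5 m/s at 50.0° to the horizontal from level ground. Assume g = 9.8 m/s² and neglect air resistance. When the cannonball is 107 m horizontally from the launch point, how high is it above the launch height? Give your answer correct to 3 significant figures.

v_x = 83.5 cos 50.0° = 53.67 m/s, v_y0 = 83.5 sin 50.0° = 63.96 m/s.
Time to reach x = 107 m: t = x / v_x = 107 / 53.67 = 1.994 s.
y = v_y0 t − ½ g t² = 63.96×1.994 − 4.900×1.994² = 108 m.

108 m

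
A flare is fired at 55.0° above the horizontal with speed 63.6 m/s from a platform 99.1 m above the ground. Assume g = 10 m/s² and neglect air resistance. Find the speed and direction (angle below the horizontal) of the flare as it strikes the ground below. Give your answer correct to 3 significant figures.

v_x = 63.6 cos 55.0° = 36.48 m/s (constant).
|v_y| at impact = √((52.10)² + 2×10×99.1) = 68.53 m/s.
Speed = √(36.48² + 68.53²) = 77.6 m/s; angle = arctan(68.53/36.48) = 62.0° below horizontal.

77.6 m/s at 62.0° below the horizontal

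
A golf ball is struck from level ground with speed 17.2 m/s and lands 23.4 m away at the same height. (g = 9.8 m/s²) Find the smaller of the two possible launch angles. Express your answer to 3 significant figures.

Level-ground range: R = v₀² sin(2θ)/g ⇒ sin 2θ = R g / v₀² = 23.4×9.8/17.2² = 0.7751.
2θ = arcsin(0.7751) = 50.81° or 180° − 50.81° = 129.19°.
So θ = 25.4° or θ = 64.6°.

25.4°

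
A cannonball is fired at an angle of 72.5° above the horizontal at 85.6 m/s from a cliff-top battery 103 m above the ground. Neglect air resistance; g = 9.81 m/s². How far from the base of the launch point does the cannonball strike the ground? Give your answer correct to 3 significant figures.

459 m

Components: v_x = 85.6 cos 72.5° = 25.74 m/s, v_y = 85.6 sin 72.5° = 81.64 m/s.
Vertical: 0 = 103 + 81.64 t − ½(9.81) t² ⇒ 4.905 t² − 81.64 t − 103 = 0.
t = [81.64 + √(6665 + 2021)] / 9.810 = 17.82 s.
Horizontal: R = v_x · t = 25.74 × 17.82 = 459 m.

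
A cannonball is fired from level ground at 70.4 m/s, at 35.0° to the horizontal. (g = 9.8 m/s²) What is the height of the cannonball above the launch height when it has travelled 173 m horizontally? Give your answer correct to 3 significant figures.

v_x = 70.4 cos 35.0° = 57.67 m/s, v_y0 = 70.4 sin 35.0° = 40.38 m/s.
Time to reach x = 173 m: t = x / v_x = 173 / 57.67 = 3.000 s.
y = v_y0 t − ½ g t² = 40.38×3.000 − 4.900×3.000² = 77.0 m.

77.0 m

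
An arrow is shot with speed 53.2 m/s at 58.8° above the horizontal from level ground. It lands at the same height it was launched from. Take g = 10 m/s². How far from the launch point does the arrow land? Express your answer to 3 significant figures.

Components: v_x = 53.2 cos 58.8° = 27.56 m/s, v_y = 53.2 sin 58.8° = 45.51 m/s.
Time of flight (same landing height): t = 2 v_y / g = 2 × 45.51 / 10 = 9.102 s.
Range: R = v_x · t = 27.56 × 9.102 = 251 m.

251 m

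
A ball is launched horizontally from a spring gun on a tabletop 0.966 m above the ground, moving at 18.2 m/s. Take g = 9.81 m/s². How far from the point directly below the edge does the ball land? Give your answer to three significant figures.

Initial vertical velocity is zero, so the fall time comes from h = ½ g t²: t = √(2 × 0.966 / 9.81) = 0.4438 s.
Horizontal motion is uniform at 18.2 m/s, so x = 18.2 × 0.4438 = 8.08 m.

8.08 m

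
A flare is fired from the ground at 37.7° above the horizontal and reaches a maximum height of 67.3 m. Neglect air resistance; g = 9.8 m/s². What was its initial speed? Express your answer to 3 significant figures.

59.4 m/s

At maximum height v_y = 0, so (v₀ sin θ)² = 2 g H.
v₀ sin 37.7° = √(2 × 9.8 × 67.3) = 36.32 m/s.
v₀ = 36.32 / sin 37.7° = 36.32 / 0.6115 = 59.4 m/s.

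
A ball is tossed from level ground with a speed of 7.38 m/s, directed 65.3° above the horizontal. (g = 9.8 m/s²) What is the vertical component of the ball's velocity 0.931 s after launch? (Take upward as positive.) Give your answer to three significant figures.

Initial vertical component: v_y0 = 7.38 sin 65.3° = 6.705 m/s.
v_y(t) = v_y0 − g t = 6.705 − 9.8 × 0.931 = -2.42 m/s.

-2.42 m/s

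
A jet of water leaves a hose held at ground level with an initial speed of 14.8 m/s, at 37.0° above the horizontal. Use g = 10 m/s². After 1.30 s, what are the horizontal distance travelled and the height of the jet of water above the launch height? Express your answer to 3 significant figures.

v_x = 14.8 cos 37.0° = 11.82 m/s; v_y0 = 14.8 sin 37.0° = 8.907 m/s.
x = v_x t = 11.82 × 1.30 = 15.4 m.
y = v_y0 t − ½ g t² = 8.907×1.30 − 5.000×1.30² = 3.13 m.

x = 15.4 m, y = 3.13 m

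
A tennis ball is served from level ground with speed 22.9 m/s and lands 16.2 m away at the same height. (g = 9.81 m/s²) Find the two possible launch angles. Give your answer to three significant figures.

8.82° and 81.2°

Level-ground range: R = v₀² sin(2θ)/g ⇒ sin 2θ = R g / v₀² = 16.2×9.81/22.9² = 0.3030.
2θ = arcsin(0.3030) = 17.64° or 180° − 17.64° = 162.36°.
So θ = 8.82° or θ = 81.2°.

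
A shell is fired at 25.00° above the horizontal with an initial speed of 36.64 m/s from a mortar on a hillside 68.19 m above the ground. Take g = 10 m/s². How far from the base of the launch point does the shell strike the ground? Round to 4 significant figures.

184.4 m

Components: v_x = 36.64 cos 25.00° = 33.207 m/s, v_y = 36.64 sin 25.00° = 15.485 m/s.
Vertical: 0 = 68.19 + 15.485 t − ½(10) t² ⇒ 5.000 t² − 15.485 t − 68.19 = 0.
t = [15.485 + √(239.79 + 1363.8)] / 10.00 = 5.5530 s.
Horizontal: R = v_x · t = 33.207 × 5.5530 = 184.4 m.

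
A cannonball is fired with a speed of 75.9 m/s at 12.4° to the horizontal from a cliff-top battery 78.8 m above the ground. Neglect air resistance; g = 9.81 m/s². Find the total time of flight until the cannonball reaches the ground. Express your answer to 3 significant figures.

Vertical component: v_y = 75.9 sin 12.4° = 16.30 m/s.
Taking up as positive with launch at y = 78.8 m, landing at y = 0: 0 = 78.8 + 16.30 t − ½(9.81) t².
Solving 4.905 t² − 16.30 t − 78.8 = 0 gives t = [16.30 + √(16.30² + 4·4.905·78.8)] / 9.810 = 6.00 s.

6.00 s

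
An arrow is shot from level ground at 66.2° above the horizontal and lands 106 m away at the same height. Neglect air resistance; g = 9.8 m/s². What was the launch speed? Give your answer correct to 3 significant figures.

On level ground, R = v₀² sin(2θ) / g, so v₀ = √(R g / sin 2θ).
sin(2 × 66.2°) = 0.7385.
v₀ = √(106 × 9.8 / 0.7385) = √1407 = 37.5 m/s.

37.5 m/s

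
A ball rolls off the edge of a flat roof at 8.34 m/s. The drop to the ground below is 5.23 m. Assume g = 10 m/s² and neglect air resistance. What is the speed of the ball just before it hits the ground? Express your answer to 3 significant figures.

Fall time: t = √(2 × 5.23 / 10) = 1.023 s.
At impact: v_x = 8.34 m/s (unchanged), v_y = g t = 10 × 1.023 = 10.23 m/s.
Speed = √(v_x² + v_y²) = √(69.56 + 104.7) = 13.2 m/s.

13.2 m/s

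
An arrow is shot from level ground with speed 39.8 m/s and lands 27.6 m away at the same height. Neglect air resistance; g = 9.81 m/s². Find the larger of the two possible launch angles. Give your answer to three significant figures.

85.1°

Level-ground range: R = v₀² sin(2θ)/g ⇒ sin 2θ = R g / v₀² = 27.6×9.81/39.8² = 0.1709.
2θ = arcsin(0.1709) = 9.840° or 180° − 9.840° = 170.160°.
So θ = 4.92° or θ = 85.1°.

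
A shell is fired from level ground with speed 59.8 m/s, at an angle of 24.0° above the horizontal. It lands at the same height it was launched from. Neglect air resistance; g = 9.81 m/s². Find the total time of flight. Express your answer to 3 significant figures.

Vertical component: v_y = 59.8 sin 24.0° = 24.32 m/s.
For a projectile landing at launch height, time of flight is t = 2 v_y / g = 2 × 24.32 / 9.81 = 4.96 s.

4.96 s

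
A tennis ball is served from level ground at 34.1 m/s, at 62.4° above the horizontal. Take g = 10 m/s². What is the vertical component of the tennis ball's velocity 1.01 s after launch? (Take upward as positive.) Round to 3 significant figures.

Initial vertical component: v_y0 = 34.1 sin 62.4° = 30.22 m/s.
v_y(t) = v_y0 − g t = 30.22 − 10 × 1.01 = 20.1 m/s.

20.1 m/s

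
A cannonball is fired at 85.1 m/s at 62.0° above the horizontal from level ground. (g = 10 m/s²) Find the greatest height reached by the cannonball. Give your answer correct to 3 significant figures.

282 m

Vertical component of launch velocity: v_y = 85.1 sin 62.0° = 75.14 m/s.
At the highest point the vertical velocity is zero, so v_y² = 2 g h_max.
h_max = (75.14)² / (2 × 10) = 5646 / 20.00 = 282 m.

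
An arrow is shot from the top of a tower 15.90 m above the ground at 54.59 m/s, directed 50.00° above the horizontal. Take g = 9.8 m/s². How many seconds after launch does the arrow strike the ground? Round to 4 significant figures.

8.899 s

Vertical component: v_y = 54.59 sin 50.00° = 41.818 m/s.
Taking up as positive with launch at y = 15.90 m, landing at y = 0: 0 = 15.90 + 41.818 t − ½(9.8) t².
Solving 4.900 t² − 41.818 t − 15.90 = 0 gives t = [41.818 + √(41.818² + 4·4.900·15.90)] / 9.800 = 8.899 s.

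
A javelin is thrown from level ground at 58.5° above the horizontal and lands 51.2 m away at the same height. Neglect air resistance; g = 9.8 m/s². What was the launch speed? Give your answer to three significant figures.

On level ground, R = v₀² sin(2θ) / g, so v₀ = √(R g / sin 2θ).
sin(2 × 58.5°) = 0.8910.
v₀ = √(51.2 × 9.8 / 0.8910) = √563.1 = 23.7 m/s.

23.7 m/s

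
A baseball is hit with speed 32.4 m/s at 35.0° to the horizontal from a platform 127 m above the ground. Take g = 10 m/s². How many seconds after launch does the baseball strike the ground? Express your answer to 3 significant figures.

7.23 s

Vertical component: v_y = 32.4 sin 35.0° = 18.58 m/s.
Taking up as positive with launch at y = 127 m, landing at y = 0: 0 = 127 + 18.58 t − ½(10) t².
Solving 5.000 t² − 18.58 t − 127 = 0 gives t = [18.58 + √(18.58² + 4·5.000·127)] / 10.00 = 7.23 s.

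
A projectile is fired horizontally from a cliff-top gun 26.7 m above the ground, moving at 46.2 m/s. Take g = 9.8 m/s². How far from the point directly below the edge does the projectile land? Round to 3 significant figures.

Initial vertical velocity is zero, so the fall time comes from h = ½ g t²: t = √(2 × 26.7 / 9.8) = 2.334 s.
Horizontal motion is uniform at 46.2 m/s, so x = 46.2 × 2.334 = 108 m.

108 m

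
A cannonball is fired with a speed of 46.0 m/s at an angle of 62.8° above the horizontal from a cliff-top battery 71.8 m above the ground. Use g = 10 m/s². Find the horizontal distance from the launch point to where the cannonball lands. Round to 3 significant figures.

203 m

Components: v_x = 46.0 cos 62.8° = 21.03 m/s, v_y = 46.0 sin 62.8° = 40.91 m/s.
Vertical: 0 = 71.8 + 40.91 t − ½(10) t² ⇒ 5.000 t² − 40.91 t − 71.8 = 0.
t = [40.91 + √(1674 + 1436)] / 10.00 = 9.668 s.
Horizontal: R = v_x · t = 21.03 × 9.668 = 203 m.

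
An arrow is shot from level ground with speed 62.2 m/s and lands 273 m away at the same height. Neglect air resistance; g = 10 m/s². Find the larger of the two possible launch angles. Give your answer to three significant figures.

Level-ground range: R = v₀² sin(2θ)/g ⇒ sin 2θ = R g / v₀² = 273×10/62.2² = 0.7056.
2θ = arcsin(0.7056) = 44.88° or 180° − 44.88° = 135.12°.
So θ = 22.4° or θ = 67.6°.

67.6°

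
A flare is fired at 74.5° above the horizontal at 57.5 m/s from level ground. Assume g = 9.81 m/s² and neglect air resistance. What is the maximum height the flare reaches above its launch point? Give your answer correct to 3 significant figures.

156 m

Vertical component of launch velocity: v_y = 57.5 sin 74.5° = 55.41 m/s.
At the highest point the vertical velocity is zero, so v_y² = 2 g h_max.
h_max = (55.41)² / (2 × 9.81) = 3070 / 19.62 = 156 m.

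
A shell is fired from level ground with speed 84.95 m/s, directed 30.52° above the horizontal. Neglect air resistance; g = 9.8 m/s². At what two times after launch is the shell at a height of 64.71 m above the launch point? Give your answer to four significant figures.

v_y0 = 84.95 sin 30.52° = 43.141 m/s.
Set y = v_y0 t − ½ g t² = 64.71: 4.900 t² − 43.141 t + 64.71 = 0.
t = [43.141 ± √(1861.1 − 1268.3)] / 9.8 = (43.141 ± 24.347) / 9.8, giving t = 1.918 s or t = 6.887 s.
So the shell is at 64.71 m at t = 1.918 s (rising) and t = 6.887 s (falling).

1.918 s and 6.887 s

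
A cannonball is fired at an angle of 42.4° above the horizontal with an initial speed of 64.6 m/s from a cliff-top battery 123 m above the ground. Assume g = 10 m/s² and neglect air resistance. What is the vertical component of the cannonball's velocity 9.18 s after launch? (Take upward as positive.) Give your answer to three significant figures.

-48.2 m/s

Initial vertical component: v_y0 = 64.6 sin 42.4° = 43.56 m/s.
v_y(t) = v_y0 − g t = 43.56 − 10 × 9.18 = -48.2 m/s.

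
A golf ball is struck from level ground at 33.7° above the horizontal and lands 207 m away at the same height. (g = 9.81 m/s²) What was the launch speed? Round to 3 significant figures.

46.9 m/s

On level ground, R = v₀² sin(2θ) / g, so v₀ = √(R g / sin 2θ).
sin(2 × 33.7°) = 0.9232.
v₀ = √(207 × 9.81 / 0.9232) = √2200 = 46.9 m/s.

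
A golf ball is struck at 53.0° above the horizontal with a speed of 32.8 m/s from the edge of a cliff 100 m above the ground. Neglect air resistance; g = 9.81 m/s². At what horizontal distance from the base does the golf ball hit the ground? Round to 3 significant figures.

156 m

Components: v_x = 32.8 cos 53.0° = 19.74 m/s, v_y = 32.8 sin 53.0° = 26.20 m/s.
Vertical: 0 = 100 + 26.20 t − ½(9.81) t² ⇒ 4.905 t² − 26.20 t − 100 = 0.
t = [26.20 + √(686.4 + 1962)] / 9.810 = 7.917 s.
Horizontal: R = v_x · t = 19.74 × 7.917 = 156 m.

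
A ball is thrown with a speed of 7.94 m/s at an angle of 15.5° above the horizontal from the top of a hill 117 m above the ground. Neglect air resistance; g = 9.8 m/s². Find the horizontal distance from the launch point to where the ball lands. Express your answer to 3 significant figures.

Components: v_x = 7.94 cos 15.5° = 7.651 m/s, v_y = 7.94 sin 15.5° = 2.122 m/s.
Vertical: 0 = 117 + 2.122 t − ½(9.8) t² ⇒ 4.900 t² − 2.122 t − 117 = 0.
t = [2.122 + √(4.503 + 2293)] / 9.800 = 5.108 s.
Horizontal: R = v_x · t = 7.651 × 5.108 = 39.1 m.

39.1 m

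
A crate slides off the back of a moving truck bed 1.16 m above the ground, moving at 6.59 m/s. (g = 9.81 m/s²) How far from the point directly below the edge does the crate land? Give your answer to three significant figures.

Initial vertical velocity is zero, so the fall time comes from h = ½ g t²: t = √(2 × 1.16 / 9.81) = 0.4863 s.
Horizontal motion is uniform at 6.59 m/s, so x = 6.59 × 0.4863 = 3.20 m.

3.20 m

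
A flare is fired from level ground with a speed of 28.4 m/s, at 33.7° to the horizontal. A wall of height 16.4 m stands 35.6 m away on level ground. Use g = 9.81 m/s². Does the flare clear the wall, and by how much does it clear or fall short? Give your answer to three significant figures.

No — it falls 3.79 m short of clearing the wall.

v_x = 28.4 cos 33.7° = 23.63 m/s; v_y0 = 28.4 sin 33.7° = 15.76 m/s.
Time to reach the wall: t = 35.6 / 23.63 = 1.507 s.
Height at that point: y = 15.76×1.507 − 4.905×1.507² = 12.61 m.
That is 16.4 − 12.61 = 3.79 m below the top of the wall, so the flare does not clear it.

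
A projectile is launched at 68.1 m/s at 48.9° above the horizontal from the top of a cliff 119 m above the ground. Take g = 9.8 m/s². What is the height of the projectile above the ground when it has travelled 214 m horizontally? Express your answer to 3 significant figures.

252 m

v_x = 68.1 cos 48.9° = 44.77 m/s, v_y0 = 68.1 sin 48.9° = 51.32 m/s.
Time to reach x = 214 m: t = x / v_x = 214 / 44.77 = 4.780 s.
y = 119 + v_y0 t − ½ g t² = 119 + 51.32×4.780 − 4.900×4.780² = 252 m.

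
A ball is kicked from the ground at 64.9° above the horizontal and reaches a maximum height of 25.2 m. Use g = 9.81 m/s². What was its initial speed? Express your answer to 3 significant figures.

24.6 m/s

At maximum height v_y = 0, so (v₀ sin θ)² = 2 g H.
v₀ sin 64.9° = √(2 × 9.81 × 25.2) = 22.24 m/s.
v₀ = 22.24 / sin 64.9° = 22.24 / 0.9056 = 24.6 m/s.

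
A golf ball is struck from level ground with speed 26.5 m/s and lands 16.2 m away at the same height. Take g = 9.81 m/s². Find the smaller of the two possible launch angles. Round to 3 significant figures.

Level-ground range: R = v₀² sin(2θ)/g ⇒ sin 2θ = R g / v₀² = 16.2×9.81/26.5² = 0.2263.
2θ = arcsin(0.2263) = 13.08° or 180° − 13.08° = 166.92°.
So θ = 6.54° or θ = 83.5°.

6.54°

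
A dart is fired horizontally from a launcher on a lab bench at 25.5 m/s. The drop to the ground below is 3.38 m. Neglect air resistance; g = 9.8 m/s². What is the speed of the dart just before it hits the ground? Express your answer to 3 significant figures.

Fall time: t = √(2 × 3.38 / 9.8) = 0.8305 s.
At impact: v_x = 25.5 m/s (unchanged), v_y = g t = 9.8 × 0.8305 = 8.139 m/s.
Speed = √(v_x² + v_y²) = √(650.2 + 66.24) = 26.8 m/s.

26.8 m/s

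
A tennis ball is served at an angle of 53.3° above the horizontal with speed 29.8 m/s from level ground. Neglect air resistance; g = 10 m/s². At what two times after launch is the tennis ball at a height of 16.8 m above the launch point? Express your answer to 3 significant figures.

v_y0 = 29.8 sin 53.3° = 23.89 m/s.
Set y = v_y0 t − ½ g t² = 16.8: 5.000 t² − 23.89 t + 16.8 = 0.
t = [23.89 ± √(570.7 − 336.0)] / 10 = (23.89 ± 15.32) / 10, giving t = 0.857 s or t = 3.92 s.
So the tennis ball is at 16.8 m at t = 0.857 s (rising) and t = 3.92 s (falling).

0.857 s and 3.92 s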